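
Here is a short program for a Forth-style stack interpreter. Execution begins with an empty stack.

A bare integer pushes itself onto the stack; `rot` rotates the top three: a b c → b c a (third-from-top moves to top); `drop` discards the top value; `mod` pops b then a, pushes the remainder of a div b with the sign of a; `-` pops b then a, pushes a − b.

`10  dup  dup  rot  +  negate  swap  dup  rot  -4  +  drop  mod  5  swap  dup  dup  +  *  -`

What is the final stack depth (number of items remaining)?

10     : [10]
dup    : [10, 10]
dup    : [10, 10, 10]
rot    : [10, 10, 10]
+      : [10, 20]
negate : [10, -20]
swap   : [-20, 10]
dup    : [-20, 10, 10]
rot    : [10, 10, -20]
-4     : [10, 10, -20, -4]
+      : [10, 10, -24]
drop   : [10, 10]
mod    : [0]
5      : [0, 5]
swap   : [5, 0]
dup    : [5, 0, 0]
dup    : [5, 0, 0, 0]
+      : [5, 0, 0]
*      : [5, 0]
-      : [5]

1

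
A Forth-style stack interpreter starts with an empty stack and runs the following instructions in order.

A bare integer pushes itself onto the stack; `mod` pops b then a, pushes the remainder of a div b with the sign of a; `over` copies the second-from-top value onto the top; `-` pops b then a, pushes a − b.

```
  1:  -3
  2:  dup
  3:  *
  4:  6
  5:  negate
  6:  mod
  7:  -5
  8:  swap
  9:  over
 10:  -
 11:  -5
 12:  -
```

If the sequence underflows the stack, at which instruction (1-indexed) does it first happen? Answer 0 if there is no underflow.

0

-3     : -3
dup    : -3 -3
*      : 9
6      : 9 6
negate : 9 -6
mod    : 3
-5     : 3 -5
swap   : -5 3
over   : -5 3 -5
-      : -5 8
-5     : -5 8 -5
-      : -5 13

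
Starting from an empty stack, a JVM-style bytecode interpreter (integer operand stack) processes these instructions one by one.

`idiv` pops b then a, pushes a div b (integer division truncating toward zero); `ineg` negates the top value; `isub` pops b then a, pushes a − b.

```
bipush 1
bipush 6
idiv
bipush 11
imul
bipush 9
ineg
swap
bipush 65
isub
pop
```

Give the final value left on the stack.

bipush 1  : 1
bipush 6  : 1 6
idiv      : 0
bipush 11 : 0 11
imul      : 0
bipush 9  : 0 9
ineg      : 0 -9
swap      : -9 0
bipush 65 : -9 0 65
isub      : -9 -65
pop       : -9

-9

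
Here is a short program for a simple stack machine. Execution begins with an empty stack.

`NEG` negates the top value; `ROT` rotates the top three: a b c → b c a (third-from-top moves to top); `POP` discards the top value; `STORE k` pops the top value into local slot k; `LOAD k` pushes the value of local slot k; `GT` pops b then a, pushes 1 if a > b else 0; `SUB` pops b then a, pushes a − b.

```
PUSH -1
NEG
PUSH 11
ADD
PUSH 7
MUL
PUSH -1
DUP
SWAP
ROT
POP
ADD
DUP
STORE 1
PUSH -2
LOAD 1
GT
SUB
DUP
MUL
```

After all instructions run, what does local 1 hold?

PUSH -1 : -1
NEG     : 1
PUSH 11 : 1 11
ADD     : 12
PUSH 7  : 12 7
MUL     : 84
PUSH -1 : 84 -1
DUP     : 84 -1 -1
SWAP    : 84 -1 -1
ROT     : -1 -1 84
POP     : -1 -1
ADD     : -2
DUP     : -2 -2
STORE 1 : -2
PUSH -2 : -2 -2
LOAD 1  : -2 -2 -2
GT      : -2 0
SUB     : -2
DUP     : -2 -2
MUL     : 4

-2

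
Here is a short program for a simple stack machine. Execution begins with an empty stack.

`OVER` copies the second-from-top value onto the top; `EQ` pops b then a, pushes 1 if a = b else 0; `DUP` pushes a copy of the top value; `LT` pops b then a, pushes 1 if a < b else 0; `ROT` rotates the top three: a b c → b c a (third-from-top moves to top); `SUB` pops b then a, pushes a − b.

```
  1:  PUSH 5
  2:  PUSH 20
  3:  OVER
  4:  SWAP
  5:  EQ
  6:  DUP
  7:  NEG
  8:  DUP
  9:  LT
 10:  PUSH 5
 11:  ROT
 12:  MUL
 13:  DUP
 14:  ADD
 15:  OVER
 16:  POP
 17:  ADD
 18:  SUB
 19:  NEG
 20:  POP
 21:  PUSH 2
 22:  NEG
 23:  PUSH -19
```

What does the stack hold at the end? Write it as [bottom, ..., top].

PUSH 5   -> 5
PUSH 20  -> 5 20
OVER     -> 5 20 5
SWAP     -> 5 5 20
EQ       -> 5 0
DUP      -> 5 0 0
NEG      -> 5 0 0
DUP      -> 5 0 0 0
LT       -> 5 0 0
PUSH 5   -> 5 0 0 5
ROT      -> 5 0 5 0
MUL      -> 5 0 0
DUP      -> 5 0 0 0
ADD      -> 5 0 0
OVER     -> 5 0 0 0
POP      -> 5 0 0
ADD      -> 5 0
SUB      -> 5
NEG      -> -5
POP      -> (empty)
PUSH 2   -> 2
NEG      -> -2
PUSH -19 -> -2 -19

[-2, -19]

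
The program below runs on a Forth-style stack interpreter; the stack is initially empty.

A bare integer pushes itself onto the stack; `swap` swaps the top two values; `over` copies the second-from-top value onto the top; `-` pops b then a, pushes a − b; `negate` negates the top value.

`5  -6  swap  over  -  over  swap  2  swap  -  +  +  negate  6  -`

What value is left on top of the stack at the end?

15

5      -> [5]
-6     -> [5, -6]
swap   -> [-6, 5]
over   -> [-6, 5, -6]
-      -> [-6, 11]
over   -> [-6, 11, -6]
swap   -> [-6, -6, 11]
2      -> [-6, -6, 11, 2]
swap   -> [-6, -6, 2, 11]
-      -> [-6, -6, -9]
+      -> [-6, -15]
+      -> [-21]
negate -> [21]
6      -> [21, 6]
-      -> [15]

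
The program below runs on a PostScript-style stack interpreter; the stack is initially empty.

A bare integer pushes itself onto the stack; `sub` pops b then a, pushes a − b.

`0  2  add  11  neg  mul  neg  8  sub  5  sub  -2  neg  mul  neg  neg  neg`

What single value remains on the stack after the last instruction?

-18

0   -> 0
2   -> 0 2
add -> 2
11  -> 2 11
neg -> 2 -11
mul -> -22
neg -> 22
8   -> 22 8
sub -> 14
5   -> 14 5
sub -> 9
-2  -> 9 -2
neg -> 9 2
mul -> 18
neg -> -18
neg -> 18
neg -> -18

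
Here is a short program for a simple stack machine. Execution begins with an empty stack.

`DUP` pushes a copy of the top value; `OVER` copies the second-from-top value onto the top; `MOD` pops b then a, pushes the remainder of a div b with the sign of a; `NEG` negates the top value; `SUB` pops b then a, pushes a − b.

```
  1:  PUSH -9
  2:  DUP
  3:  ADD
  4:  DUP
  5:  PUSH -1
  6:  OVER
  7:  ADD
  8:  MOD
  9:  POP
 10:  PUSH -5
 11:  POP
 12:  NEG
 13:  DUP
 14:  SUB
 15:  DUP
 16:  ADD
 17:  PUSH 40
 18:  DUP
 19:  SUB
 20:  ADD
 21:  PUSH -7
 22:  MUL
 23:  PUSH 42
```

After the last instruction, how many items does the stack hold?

2

PUSH -9 : -9
DUP     : -9 -9
ADD     : -18
DUP     : -18 -18
PUSH -1 : -18 -18 -1
OVER    : -18 -18 -1 -18
ADD     : -18 -18 -19
MOD     : -18 -18
POP     : -18
PUSH -5 : -18 -5
POP     : -18
NEG     : 18
DUP     : 18 18
SUB     : 0
DUP     : 0 0
ADD     : 0
PUSH 40 : 0 40
DUP     : 0 40 40
SUB     : 0 0
ADD     : 0
PUSH -7 : 0 -7
MUL     : 0
PUSH 42 : 0 42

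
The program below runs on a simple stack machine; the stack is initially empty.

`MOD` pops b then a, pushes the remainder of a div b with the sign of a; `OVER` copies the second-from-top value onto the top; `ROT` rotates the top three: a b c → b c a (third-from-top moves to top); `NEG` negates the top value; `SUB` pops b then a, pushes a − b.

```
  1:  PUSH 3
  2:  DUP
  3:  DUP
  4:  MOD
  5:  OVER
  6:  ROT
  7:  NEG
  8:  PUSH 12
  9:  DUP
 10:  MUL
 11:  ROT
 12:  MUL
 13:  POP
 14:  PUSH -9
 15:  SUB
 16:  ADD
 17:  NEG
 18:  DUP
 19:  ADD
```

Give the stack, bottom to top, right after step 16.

[6]

PUSH 3  → [3]
DUP     → [3, 3]
DUP     → [3, 3, 3]
MOD     → [3, 0]
OVER    → [3, 0, 3]
ROT     → [0, 3, 3]
NEG     → [0, 3, -3]
PUSH 12 → [0, 3, -3, 12]
DUP     → [0, 3, -3, 12, 12]
MUL     → [0, 3, -3, 144]
ROT     → [0, -3, 144, 3]
MUL     → [0, -3, 432]
POP     → [0, -3]
PUSH -9 → [0, -3, -9]
SUB     → [0, 6]
ADD     → [6]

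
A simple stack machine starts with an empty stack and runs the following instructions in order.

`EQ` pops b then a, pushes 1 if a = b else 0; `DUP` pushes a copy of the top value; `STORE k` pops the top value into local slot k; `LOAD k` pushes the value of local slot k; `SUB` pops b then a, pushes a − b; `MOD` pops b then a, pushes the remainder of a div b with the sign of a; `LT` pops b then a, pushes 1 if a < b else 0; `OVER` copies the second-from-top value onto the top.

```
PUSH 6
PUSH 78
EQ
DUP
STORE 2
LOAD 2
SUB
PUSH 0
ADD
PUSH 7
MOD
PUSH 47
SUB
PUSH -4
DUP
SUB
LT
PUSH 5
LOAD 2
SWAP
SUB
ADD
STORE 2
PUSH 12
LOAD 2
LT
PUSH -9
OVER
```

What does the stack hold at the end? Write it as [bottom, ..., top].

[0, -9, 0]

PUSH 6  : 6
PUSH 78 : 6 78
EQ      : 0
DUP     : 0 0
STORE 2 : 0
LOAD 2  : 0 0
SUB     : 0
PUSH 0  : 0 0
ADD     : 0
PUSH 7  : 0 7
MOD     : 0
PUSH 47 : 0 47
SUB     : -47
PUSH -4 : -47 -4
DUP     : -47 -4 -4
SUB     : -47 0
LT      : 1
PUSH 5  : 1 5
LOAD 2  : 1 5 0
SWAP    : 1 0 5
SUB     : 1 -5
ADD     : -4
STORE 2 : (empty)
PUSH 12 : 12
LOAD 2  : 12 -4
LT      : 0
PUSH -9 : 0 -9
OVER    : 0 -9 0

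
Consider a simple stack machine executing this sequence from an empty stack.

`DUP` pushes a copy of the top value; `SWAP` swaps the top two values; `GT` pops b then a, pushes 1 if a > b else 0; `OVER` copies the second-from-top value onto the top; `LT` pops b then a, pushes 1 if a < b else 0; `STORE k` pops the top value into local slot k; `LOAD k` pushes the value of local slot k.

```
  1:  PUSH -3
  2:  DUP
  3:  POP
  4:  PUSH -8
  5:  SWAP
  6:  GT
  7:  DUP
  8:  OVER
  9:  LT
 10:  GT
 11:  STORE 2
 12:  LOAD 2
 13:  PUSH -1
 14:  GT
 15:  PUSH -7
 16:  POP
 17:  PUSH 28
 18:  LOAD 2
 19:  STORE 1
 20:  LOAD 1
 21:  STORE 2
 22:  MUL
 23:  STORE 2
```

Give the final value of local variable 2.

PUSH -3  [-3]
DUP      [-3, -3]
POP      [-3]
PUSH -8  [-3, -8]
SWAP     [-8, -3]
GT       [0]
DUP      [0, 0]
OVER     [0, 0, 0]
LT       [0, 0]
GT       [0]
STORE 2  []
LOAD 2   [0]
PUSH -1  [0, -1]
GT       [1]
PUSH -7  [1, -7]
POP      [1]
PUSH 28  [1, 28]
LOAD 2   [1, 28, 0]
STORE 1  [1, 28]
LOAD 1   [1, 28, 0]
STORE 2  [1, 28]
MUL      [28]
STORE 2  []

28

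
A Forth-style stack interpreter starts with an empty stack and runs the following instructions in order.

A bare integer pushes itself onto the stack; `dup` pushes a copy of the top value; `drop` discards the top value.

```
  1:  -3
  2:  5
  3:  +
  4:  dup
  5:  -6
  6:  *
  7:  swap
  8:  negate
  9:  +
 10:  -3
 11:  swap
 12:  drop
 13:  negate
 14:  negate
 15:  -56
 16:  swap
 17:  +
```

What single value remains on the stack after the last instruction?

-3     → [-3]
5      → [-3, 5]
+      → [2]
dup    → [2, 2]
-6     → [2, 2, -6]
*      → [2, -12]
swap   → [-12, 2]
negate → [-12, -2]
+      → [-14]
-3     → [-14, -3]
swap   → [-3, -14]
drop   → [-3]
negate → [3]
negate → [-3]
-56    → [-3, -56]
swap   → [-56, -3]
+      → [-59]

-59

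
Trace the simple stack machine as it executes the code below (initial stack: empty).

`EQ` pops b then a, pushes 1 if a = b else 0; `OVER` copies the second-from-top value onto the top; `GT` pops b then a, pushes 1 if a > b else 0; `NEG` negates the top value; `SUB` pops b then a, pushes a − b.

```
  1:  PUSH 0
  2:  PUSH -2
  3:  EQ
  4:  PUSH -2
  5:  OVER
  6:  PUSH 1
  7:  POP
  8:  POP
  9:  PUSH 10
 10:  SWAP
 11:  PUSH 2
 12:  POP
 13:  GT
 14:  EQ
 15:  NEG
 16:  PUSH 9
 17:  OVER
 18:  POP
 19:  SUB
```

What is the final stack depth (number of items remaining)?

PUSH 0  : [0]
PUSH -2 : [0, -2]
EQ      : [0]
PUSH -2 : [0, -2]
OVER    : [0, -2, 0]
PUSH 1  : [0, -2, 0, 1]
POP     : [0, -2, 0]
POP     : [0, -2]
PUSH 10 : [0, -2, 10]
SWAP    : [0, 10, -2]
PUSH 2  : [0, 10, -2, 2]
POP     : [0, 10, -2]
GT      : [0, 1]
EQ      : [0]
NEG     : [0]
PUSH 9  : [0, 9]
OVER    : [0, 9, 0]
POP     : [0, 9]
SUB     : [-9]

1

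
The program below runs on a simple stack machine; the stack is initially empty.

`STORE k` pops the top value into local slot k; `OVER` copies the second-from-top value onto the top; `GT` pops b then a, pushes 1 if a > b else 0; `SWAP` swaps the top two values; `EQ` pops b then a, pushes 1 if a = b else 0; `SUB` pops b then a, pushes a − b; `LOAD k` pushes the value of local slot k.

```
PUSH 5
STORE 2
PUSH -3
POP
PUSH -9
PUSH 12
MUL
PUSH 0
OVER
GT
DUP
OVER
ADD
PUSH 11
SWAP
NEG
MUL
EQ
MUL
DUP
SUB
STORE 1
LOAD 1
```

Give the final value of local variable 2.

PUSH 5   5
STORE 2  (empty)
PUSH -3  -3
POP      (empty)
PUSH -9  -9
PUSH 12  -9 12
MUL      -108
PUSH 0   -108 0
OVER     -108 0 -108
GT       -108 1
DUP      -108 1 1
OVER     -108 1 1 1
ADD      -108 1 2
PUSH 11  -108 1 2 11
SWAP     -108 1 11 2
NEG      -108 1 11 -2
MUL      -108 1 -22
EQ       -108 0
MUL      0
DUP      0 0
SUB      0
STORE 1  (empty)
LOAD 1   0

5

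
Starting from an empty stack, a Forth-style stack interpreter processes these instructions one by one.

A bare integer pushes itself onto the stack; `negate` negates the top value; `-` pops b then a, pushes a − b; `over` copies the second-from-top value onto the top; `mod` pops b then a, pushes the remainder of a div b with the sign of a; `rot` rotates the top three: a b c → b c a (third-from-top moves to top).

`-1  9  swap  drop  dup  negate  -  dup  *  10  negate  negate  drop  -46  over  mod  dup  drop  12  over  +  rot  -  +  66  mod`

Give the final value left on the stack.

-1     : -1
9      : -1 9
swap   : 9 -1
drop   : 9
dup    : 9 9
negate : 9 -9
-      : 18
dup    : 18 18
*      : 324
10     : 324 10
negate : 324 -10
negate : 324 10
drop   : 324
-46    : 324 -46
over   : 324 -46 324
mod    : 324 -46
dup    : 324 -46 -46
drop   : 324 -46
12     : 324 -46 12
over   : 324 -46 12 -46
+      : 324 -46 -34
rot    : -46 -34 324
-      : -46 -358
+      : -404
66     : -404 66
mod    : -8

-8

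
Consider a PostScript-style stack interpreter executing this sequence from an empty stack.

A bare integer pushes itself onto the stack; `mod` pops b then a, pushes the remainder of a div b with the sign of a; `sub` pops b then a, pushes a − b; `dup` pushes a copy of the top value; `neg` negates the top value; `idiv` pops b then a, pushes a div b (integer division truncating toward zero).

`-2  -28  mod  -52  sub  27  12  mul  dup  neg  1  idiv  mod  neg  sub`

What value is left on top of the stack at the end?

50

-2   -> [-2]
-28  -> [-2, -28]
mod  -> [-2]
-52  -> [-2, -52]
sub  -> [50]
27   -> [50, 27]
12   -> [50, 27, 12]
mul  -> [50, 324]
dup  -> [50, 324, 324]
neg  -> [50, 324, -324]
1    -> [50, 324, -324, 1]
idiv -> [50, 324, -324]
mod  -> [50, 0]
neg  -> [50, 0]
sub  -> [50]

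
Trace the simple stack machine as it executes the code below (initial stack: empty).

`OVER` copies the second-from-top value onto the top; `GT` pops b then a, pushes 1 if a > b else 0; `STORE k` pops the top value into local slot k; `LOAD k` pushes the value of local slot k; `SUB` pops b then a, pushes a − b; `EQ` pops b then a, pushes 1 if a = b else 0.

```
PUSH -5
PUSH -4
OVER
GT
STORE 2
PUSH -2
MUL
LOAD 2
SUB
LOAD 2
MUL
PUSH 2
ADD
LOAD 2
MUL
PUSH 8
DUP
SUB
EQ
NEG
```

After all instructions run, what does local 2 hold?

PUSH -5 -> -5
PUSH -4 -> -5 -4
OVER    -> -5 -4 -5
GT      -> -5 1
STORE 2 -> -5
PUSH -2 -> -5 -2
MUL     -> 10
LOAD 2  -> 10 1
SUB     -> 9
LOAD 2  -> 9 1
MUL     -> 9
PUSH 2  -> 9 2
ADD     -> 11
LOAD 2  -> 11 1
MUL     -> 11
PUSH 8  -> 11 8
DUP     -> 11 8 8
SUB     -> 11 0
EQ      -> 0
NEG     -> 0

1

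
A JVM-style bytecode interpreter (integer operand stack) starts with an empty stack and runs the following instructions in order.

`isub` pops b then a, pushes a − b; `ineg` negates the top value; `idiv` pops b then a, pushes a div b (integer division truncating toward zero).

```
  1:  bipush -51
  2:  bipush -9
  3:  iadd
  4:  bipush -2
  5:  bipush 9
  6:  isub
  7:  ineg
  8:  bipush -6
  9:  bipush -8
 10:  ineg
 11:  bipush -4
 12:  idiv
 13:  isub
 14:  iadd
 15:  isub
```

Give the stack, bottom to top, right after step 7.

bipush -51 : -51
bipush -9  : -51 -9
iadd       : -60
bipush -2  : -60 -2
bipush 9   : -60 -2 9
isub       : -60 -11
ineg       : -60 11

[-60, 11]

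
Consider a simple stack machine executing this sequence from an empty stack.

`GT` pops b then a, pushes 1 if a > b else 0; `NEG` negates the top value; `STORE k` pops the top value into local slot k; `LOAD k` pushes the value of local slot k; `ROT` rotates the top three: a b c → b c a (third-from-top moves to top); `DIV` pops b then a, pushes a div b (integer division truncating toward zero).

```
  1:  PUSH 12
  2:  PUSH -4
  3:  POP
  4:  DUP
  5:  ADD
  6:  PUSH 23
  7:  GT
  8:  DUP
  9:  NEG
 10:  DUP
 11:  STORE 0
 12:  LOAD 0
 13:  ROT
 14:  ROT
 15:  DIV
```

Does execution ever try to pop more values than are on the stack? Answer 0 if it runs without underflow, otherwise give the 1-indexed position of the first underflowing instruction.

0

PUSH 12  [12]
PUSH -4  [12, -4]
POP      [12]
DUP      [12, 12]
ADD      [24]
PUSH 23  [24, 23]
GT       [1]
DUP      [1, 1]
NEG      [1, -1]
DUP      [1, -1, -1]
STORE 0  [1, -1]
LOAD 0   [1, -1, -1]
ROT      [-1, -1, 1]
ROT      [-1, 1, -1]
DIV      [-1, -1]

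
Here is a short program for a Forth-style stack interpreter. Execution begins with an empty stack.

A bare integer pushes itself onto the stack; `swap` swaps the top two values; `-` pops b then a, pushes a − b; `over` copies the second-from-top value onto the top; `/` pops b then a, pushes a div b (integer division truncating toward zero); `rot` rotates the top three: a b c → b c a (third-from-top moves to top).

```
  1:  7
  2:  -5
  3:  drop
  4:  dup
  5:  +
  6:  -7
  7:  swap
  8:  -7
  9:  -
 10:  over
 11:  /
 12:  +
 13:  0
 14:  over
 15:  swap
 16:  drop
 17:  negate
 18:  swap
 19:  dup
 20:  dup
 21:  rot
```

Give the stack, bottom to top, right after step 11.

[-7, -3]

7    → 7
-5   → 7 -5
drop → 7
dup  → 7 7
+    → 14
-7   → 14 -7
swap → -7 14
-7   → -7 14 -7
-    → -7 21
over → -7 21 -7
/    → -7 -3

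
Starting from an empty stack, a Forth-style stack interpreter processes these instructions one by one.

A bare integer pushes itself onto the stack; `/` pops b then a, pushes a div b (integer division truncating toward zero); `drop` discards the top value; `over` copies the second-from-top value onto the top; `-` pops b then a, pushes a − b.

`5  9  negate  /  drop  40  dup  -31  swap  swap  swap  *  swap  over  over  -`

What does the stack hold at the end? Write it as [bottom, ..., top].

5      -> [5]
9      -> [5, 9]
negate -> [5, -9]
/      -> [0]
drop   -> []
40     -> [40]
dup    -> [40, 40]
-31    -> [40, 40, -31]
swap   -> [40, -31, 40]
swap   -> [40, 40, -31]
swap   -> [40, -31, 40]
*      -> [40, -1240]
swap   -> [-1240, 40]
over   -> [-1240, 40, -1240]
over   -> [-1240, 40, -1240, 40]
-      -> [-1240, 40, -1280]

[-1240, 40, -1280]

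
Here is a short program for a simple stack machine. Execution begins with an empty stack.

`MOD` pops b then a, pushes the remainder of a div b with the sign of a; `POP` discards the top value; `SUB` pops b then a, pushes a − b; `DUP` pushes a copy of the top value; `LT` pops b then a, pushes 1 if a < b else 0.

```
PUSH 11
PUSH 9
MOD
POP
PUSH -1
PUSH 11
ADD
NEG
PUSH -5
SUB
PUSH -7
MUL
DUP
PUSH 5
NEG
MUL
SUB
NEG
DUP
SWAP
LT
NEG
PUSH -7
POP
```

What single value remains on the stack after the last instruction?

0

PUSH 11 → [11]
PUSH 9  → [11, 9]
MOD     → [2]
POP     → []
PUSH -1 → [-1]
PUSH 11 → [-1, 11]
ADD     → [10]
NEG     → [-10]
PUSH -5 → [-10, -5]
SUB     → [-5]
PUSH -7 → [-5, -7]
MUL     → [35]
DUP     → [35, 35]
PUSH 5  → [35, 35, 5]
NEG     → [35, 35, -5]
MUL     → [35, -175]
SUB     → [210]
NEG     → [-210]
DUP     → [-210, -210]
SWAP    → [-210, -210]
LT      → [0]
NEG     → [0]
PUSH -7 → [0, -7]
POP     → [0]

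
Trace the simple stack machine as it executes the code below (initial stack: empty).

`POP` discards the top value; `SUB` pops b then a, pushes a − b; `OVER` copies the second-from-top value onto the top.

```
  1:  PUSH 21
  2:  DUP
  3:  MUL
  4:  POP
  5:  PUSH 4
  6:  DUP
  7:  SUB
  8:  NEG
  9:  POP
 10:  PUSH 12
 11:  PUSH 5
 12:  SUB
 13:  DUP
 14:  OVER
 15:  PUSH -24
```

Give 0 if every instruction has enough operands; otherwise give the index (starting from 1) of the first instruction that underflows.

0

PUSH 21  : 21
DUP      : 21 21
MUL      : 441
POP      : (empty)
PUSH 4   : 4
DUP      : 4 4
SUB      : 0
NEG      : 0
POP      : (empty)
PUSH 12  : 12
PUSH 5   : 12 5
SUB      : 7
DUP      : 7 7
OVER     : 7 7 7
PUSH -24 : 7 7 7 -24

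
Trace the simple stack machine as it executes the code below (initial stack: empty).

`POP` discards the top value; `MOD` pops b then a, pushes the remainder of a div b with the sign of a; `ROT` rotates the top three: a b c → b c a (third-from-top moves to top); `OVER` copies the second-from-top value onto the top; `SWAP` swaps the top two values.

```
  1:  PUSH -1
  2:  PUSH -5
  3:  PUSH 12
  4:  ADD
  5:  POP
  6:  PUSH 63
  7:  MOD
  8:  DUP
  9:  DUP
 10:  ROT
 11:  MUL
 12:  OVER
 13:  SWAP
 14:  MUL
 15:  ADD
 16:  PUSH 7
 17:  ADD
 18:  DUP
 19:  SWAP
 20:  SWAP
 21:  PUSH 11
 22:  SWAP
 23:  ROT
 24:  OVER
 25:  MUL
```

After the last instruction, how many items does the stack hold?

3

PUSH -1  -1
PUSH -5  -1 -5
PUSH 12  -1 -5 12
ADD      -1 7
POP      -1
PUSH 63  -1 63
MOD      -1
DUP      -1 -1
DUP      -1 -1 -1
ROT      -1 -1 -1
MUL      -1 1
OVER     -1 1 -1
SWAP     -1 -1 1
MUL      -1 -1
ADD      -2
PUSH 7   -2 7
ADD      5
DUP      5 5
SWAP     5 5
SWAP     5 5
PUSH 11  5 5 11
SWAP     5 11 5
ROT      11 5 5
OVER     11 5 5 5
MUL      11 5 25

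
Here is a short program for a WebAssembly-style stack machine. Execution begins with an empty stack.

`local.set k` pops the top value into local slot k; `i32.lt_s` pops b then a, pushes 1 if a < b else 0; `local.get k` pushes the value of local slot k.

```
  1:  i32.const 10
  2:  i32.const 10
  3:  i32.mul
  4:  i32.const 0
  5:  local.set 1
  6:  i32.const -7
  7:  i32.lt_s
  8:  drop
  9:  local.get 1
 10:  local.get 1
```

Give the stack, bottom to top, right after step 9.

[0]

i32.const 10  [10]
i32.const 10  [10, 10]
i32.mul       [100]
i32.const 0   [100, 0]
local.set 1   [100]
i32.const -7  [100, -7]
i32.lt_s      [0]
drop          []
local.get 1   [0]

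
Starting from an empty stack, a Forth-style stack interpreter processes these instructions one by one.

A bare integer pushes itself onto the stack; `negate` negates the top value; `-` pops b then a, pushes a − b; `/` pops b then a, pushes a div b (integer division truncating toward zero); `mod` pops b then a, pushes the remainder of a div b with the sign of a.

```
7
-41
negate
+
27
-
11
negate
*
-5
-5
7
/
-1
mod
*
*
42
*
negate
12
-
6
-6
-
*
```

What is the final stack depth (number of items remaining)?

7      -> [7]
-41    -> [7, -41]
negate -> [7, 41]
+      -> [48]
27     -> [48, 27]
-      -> [21]
11     -> [21, 11]
negate -> [21, -11]
*      -> [-231]
-5     -> [-231, -5]
-5     -> [-231, -5, -5]
7      -> [-231, -5, -5, 7]
/      -> [-231, -5, 0]
-1     -> [-231, -5, 0, -1]
mod    -> [-231, -5, 0]
*      -> [-231, 0]
*      -> [0]
42     -> [0, 42]
*      -> [0]
negate -> [0]
12     -> [0, 12]
-      -> [-12]
6      -> [-12, 6]
-6     -> [-12, 6, -6]
-      -> [-12, 12]
*      -> [-144]

1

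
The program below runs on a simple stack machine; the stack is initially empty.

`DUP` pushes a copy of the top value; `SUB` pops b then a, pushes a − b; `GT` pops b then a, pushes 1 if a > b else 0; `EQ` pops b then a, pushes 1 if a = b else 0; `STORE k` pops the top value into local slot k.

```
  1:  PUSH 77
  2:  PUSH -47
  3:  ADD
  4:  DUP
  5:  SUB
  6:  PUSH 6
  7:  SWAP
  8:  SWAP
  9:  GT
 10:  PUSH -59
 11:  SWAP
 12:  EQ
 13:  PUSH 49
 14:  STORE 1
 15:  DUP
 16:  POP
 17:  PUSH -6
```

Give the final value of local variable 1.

PUSH 77  → 77
PUSH -47 → 77 -47
ADD      → 30
DUP      → 30 30
SUB      → 0
PUSH 6   → 0 6
SWAP     → 6 0
SWAP     → 0 6
GT       → 0
PUSH -59 → 0 -59
SWAP     → -59 0
EQ       → 0
PUSH 49  → 0 49
STORE 1  → 0
DUP      → 0 0
POP      → 0
PUSH -6  → 0 -6

49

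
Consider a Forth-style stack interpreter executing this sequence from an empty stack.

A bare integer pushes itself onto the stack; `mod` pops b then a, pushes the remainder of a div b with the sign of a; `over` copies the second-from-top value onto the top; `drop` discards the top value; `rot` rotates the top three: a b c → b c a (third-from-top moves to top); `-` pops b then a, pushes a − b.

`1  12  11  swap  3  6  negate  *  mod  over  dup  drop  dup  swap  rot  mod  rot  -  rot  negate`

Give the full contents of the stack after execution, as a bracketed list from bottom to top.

1      → 1
12     → 1 12
11     → 1 12 11
swap   → 1 11 12
3      → 1 11 12 3
6      → 1 11 12 3 6
negate → 1 11 12 3 -6
*      → 1 11 12 -18
mod    → 1 11 12
over   → 1 11 12 11
dup    → 1 11 12 11 11
drop   → 1 11 12 11
dup    → 1 11 12 11 11
swap   → 1 11 12 11 11
rot    → 1 11 11 11 12
mod    → 1 11 11 11
rot    → 1 11 11 11
-      → 1 11 0
rot    → 11 0 1
negate → 11 0 -1

[11, 0, -1]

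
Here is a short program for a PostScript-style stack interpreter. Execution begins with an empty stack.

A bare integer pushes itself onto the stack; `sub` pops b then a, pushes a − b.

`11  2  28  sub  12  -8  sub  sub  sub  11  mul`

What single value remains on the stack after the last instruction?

11   [11]
2    [11, 2]
28   [11, 2, 28]
sub  [11, -26]
12   [11, -26, 12]
-8   [11, -26, 12, -8]
sub  [11, -26, 20]
sub  [11, -46]
sub  [57]
11   [57, 11]
mul  [627]

627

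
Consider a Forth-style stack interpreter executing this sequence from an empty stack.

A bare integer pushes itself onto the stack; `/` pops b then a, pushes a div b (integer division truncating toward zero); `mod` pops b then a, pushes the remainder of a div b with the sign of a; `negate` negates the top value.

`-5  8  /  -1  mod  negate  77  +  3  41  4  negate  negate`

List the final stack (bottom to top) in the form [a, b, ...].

-5     → -5
8      → -5 8
/      → 0
-1     → 0 -1
mod    → 0
negate → 0
77     → 0 77
+      → 77
3      → 77 3
41     → 77 3 41
4      → 77 3 41 4
negate → 77 3 41 -4
negate → 77 3 41 4

[77, 3, 41, 4]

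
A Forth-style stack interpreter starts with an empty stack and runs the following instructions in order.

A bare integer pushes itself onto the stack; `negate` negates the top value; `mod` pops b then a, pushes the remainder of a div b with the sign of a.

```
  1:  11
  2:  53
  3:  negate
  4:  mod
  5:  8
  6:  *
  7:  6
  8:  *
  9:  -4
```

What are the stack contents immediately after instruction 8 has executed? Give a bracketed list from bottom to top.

[528]

11     -> [11]
53     -> [11, 53]
negate -> [11, -53]
mod    -> [11]
8      -> [11, 8]
*      -> [88]
6      -> [88, 6]
*      -> [528]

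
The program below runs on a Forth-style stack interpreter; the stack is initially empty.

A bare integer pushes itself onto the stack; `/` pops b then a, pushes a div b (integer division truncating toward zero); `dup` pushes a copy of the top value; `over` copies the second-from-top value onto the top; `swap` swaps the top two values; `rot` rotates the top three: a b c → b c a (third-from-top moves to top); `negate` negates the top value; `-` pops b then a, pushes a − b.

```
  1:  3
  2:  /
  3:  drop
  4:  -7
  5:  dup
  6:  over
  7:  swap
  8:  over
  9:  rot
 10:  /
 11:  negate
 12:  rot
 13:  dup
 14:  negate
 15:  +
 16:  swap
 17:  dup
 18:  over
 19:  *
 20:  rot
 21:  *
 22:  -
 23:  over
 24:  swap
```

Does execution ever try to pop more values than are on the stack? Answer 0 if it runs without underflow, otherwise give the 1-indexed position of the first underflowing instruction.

3 -> [3]
/  — needs 2 operands, stack has 1 → underflow

2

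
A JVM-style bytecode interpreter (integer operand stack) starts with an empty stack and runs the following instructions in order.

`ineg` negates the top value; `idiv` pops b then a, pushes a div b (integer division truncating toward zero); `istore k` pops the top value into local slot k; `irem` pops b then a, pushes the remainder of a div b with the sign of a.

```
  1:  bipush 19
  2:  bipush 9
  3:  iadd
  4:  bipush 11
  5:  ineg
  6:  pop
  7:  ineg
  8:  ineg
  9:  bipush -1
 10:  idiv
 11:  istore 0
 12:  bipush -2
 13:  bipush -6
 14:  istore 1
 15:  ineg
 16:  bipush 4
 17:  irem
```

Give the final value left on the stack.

2

bipush 19 : 19
bipush 9  : 19 9
iadd      : 28
bipush 11 : 28 11
ineg      : 28 -11
pop       : 28
ineg      : -28
ineg      : 28
bipush -1 : 28 -1
idiv      : -28
istore 0  : (empty)
bipush -2 : -2
bipush -6 : -2 -6
istore 1  : -2
ineg      : 2
bipush 4  : 2 4
irem      : 2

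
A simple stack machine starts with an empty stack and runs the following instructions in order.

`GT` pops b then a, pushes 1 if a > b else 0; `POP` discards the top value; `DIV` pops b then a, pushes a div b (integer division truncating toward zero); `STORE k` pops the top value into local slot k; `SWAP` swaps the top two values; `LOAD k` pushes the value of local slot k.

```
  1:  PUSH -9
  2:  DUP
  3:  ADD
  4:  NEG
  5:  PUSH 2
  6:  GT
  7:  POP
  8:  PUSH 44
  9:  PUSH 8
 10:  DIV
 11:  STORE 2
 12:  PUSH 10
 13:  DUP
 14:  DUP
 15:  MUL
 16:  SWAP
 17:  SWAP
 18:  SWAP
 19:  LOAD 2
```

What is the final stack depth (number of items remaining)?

3

PUSH -9 → -9
DUP     → -9 -9
ADD     → -18
NEG     → 18
PUSH 2  → 18 2
GT      → 1
POP     → (empty)
PUSH 44 → 44
PUSH 8  → 44 8
DIV     → 5
STORE 2 → (empty)
PUSH 10 → 10
DUP     → 10 10
DUP     → 10 10 10
MUL     → 10 100
SWAP    → 100 10
SWAP    → 10 100
SWAP    → 100 10
LOAD 2  → 100 10 5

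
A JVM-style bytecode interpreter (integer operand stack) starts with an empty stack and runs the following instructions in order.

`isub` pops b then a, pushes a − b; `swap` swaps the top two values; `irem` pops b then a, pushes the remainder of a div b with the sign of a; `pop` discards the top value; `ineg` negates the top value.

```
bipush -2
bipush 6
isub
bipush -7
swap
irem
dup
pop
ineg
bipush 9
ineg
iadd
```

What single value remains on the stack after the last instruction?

-2

bipush -2 → [-2]
bipush 6  → [-2, 6]
isub      → [-8]
bipush -7 → [-8, -7]
swap      → [-7, -8]
irem      → [-7]
dup       → [-7, -7]
pop       → [-7]
ineg      → [7]
bipush 9  → [7, 9]
ineg      → [7, -9]
iadd      → [-2]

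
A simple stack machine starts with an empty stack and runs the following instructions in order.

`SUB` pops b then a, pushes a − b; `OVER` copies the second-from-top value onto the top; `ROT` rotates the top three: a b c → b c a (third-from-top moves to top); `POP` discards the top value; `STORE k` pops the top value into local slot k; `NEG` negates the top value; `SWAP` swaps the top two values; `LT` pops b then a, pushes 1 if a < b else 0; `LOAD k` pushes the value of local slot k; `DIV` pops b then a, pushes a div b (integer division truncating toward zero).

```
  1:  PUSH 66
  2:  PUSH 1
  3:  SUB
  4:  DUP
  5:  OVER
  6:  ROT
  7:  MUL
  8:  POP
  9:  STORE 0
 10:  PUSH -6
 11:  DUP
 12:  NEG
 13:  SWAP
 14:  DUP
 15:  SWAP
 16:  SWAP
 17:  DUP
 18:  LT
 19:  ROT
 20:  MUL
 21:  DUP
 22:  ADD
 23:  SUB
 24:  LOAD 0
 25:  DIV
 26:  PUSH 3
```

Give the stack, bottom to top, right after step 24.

[-6, 65]

PUSH 66 -> 66
PUSH 1  -> 66 1
SUB     -> 65
DUP     -> 65 65
OVER    -> 65 65 65
ROT     -> 65 65 65
MUL     -> 65 4225
POP     -> 65
STORE 0 -> (empty)
PUSH -6 -> -6
DUP     -> -6 -6
NEG     -> -6 6
SWAP    -> 6 -6
DUP     -> 6 -6 -6
SWAP    -> 6 -6 -6
SWAP    -> 6 -6 -6
DUP     -> 6 -6 -6 -6
LT      -> 6 -6 0
ROT     -> -6 0 6
MUL     -> -6 0
DUP     -> -6 0 0
ADD     -> -6 0
SUB     -> -6
LOAD 0  -> -6 65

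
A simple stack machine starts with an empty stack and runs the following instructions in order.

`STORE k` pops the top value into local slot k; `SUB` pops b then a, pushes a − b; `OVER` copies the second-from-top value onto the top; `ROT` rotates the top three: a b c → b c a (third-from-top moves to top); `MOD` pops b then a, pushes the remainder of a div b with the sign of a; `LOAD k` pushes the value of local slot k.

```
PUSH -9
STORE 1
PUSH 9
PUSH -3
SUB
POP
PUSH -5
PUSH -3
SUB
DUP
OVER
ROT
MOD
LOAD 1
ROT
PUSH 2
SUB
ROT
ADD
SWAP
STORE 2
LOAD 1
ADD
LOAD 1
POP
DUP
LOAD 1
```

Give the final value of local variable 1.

-9

PUSH -9 → -9
STORE 1 → (empty)
PUSH 9  → 9
PUSH -3 → 9 -3
SUB     → 12
POP     → (empty)
PUSH -5 → -5
PUSH -3 → -5 -3
SUB     → -2
DUP     → -2 -2
OVER    → -2 -2 -2
ROT     → -2 -2 -2
MOD     → -2 0
LOAD 1  → -2 0 -9
ROT     → 0 -9 -2
PUSH 2  → 0 -9 -2 2
SUB     → 0 -9 -4
ROT     → -9 -4 0
ADD     → -9 -4
SWAP    → -4 -9
STORE 2 → -4
LOAD 1  → -4 -9
ADD     → -13
LOAD 1  → -13 -9
POP     → -13
DUP     → -13 -13
LOAD 1  → -13 -13 -9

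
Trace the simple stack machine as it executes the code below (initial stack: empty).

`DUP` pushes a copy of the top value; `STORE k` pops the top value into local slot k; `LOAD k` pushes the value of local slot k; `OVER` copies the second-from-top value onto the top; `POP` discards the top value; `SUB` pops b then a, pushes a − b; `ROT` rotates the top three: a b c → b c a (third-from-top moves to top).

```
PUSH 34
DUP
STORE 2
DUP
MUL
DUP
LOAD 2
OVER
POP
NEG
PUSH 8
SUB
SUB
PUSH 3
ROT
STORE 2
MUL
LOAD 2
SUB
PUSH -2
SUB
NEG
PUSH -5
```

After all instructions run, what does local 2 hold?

1156

PUSH 34  34
DUP      34 34
STORE 2  34
DUP      34 34
MUL      1156
DUP      1156 1156
LOAD 2   1156 1156 34
OVER     1156 1156 34 1156
POP      1156 1156 34
NEG      1156 1156 -34
PUSH 8   1156 1156 -34 8
SUB      1156 1156 -42
SUB      1156 1198
PUSH 3   1156 1198 3
ROT      1198 3 1156
STORE 2  1198 3
MUL      3594
LOAD 2   3594 1156
SUB      2438
PUSH -2  2438 -2
SUB      2440
NEG      -2440
PUSH -5  -2440 -5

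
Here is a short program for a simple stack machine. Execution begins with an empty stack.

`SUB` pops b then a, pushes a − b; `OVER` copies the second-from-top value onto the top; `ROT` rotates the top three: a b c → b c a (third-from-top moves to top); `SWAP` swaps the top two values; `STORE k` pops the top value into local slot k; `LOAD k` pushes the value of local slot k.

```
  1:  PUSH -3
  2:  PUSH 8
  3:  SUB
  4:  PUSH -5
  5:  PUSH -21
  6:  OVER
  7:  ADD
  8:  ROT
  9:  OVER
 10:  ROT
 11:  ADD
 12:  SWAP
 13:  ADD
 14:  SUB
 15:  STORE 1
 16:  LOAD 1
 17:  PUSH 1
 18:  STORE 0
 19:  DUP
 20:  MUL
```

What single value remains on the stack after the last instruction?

PUSH -3  → [-3]
PUSH 8   → [-3, 8]
SUB      → [-11]
PUSH -5  → [-11, -5]
PUSH -21 → [-11, -5, -21]
OVER     → [-11, -5, -21, -5]
ADD      → [-11, -5, -26]
ROT      → [-5, -26, -11]
OVER     → [-5, -26, -11, -26]
ROT      → [-5, -11, -26, -26]
ADD      → [-5, -11, -52]
SWAP     → [-5, -52, -11]
ADD      → [-5, -63]
SUB      → [58]
STORE 1  → []
LOAD 1   → [58]
PUSH 1   → [58, 1]
STORE 0  → [58]
DUP      → [58, 58]
MUL      → [3364]

3364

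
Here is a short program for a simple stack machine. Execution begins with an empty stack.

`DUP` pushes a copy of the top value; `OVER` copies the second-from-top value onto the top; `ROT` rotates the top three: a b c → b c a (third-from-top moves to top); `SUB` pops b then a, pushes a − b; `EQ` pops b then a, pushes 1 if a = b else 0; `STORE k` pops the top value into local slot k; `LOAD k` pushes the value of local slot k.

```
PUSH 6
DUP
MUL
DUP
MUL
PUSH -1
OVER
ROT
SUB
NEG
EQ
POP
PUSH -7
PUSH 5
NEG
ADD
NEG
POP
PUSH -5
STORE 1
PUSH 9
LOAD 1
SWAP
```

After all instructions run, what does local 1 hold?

-5

PUSH 6  → 6
DUP     → 6 6
MUL     → 36
DUP     → 36 36
MUL     → 1296
PUSH -1 → 1296 -1
OVER    → 1296 -1 1296
ROT     → -1 1296 1296
SUB     → -1 0
NEG     → -1 0
EQ      → 0
POP     → (empty)
PUSH -7 → -7
PUSH 5  → -7 5
NEG     → -7 -5
ADD     → -12
NEG     → 12
POP     → (empty)
PUSH -5 → -5
STORE 1 → (empty)
PUSH 9  → 9
LOAD 1  → 9 -5
SWAP    → -5 9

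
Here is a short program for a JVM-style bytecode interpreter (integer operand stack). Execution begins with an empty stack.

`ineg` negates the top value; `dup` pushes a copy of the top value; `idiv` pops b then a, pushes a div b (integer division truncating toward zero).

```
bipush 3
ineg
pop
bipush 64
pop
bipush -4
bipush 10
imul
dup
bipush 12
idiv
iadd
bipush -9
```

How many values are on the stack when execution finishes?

bipush 3  -> [3]
ineg      -> [-3]
pop       -> []
bipush 64 -> [64]
pop       -> []
bipush -4 -> [-4]
bipush 10 -> [-4, 10]
imul      -> [-40]
dup       -> [-40, -40]
bipush 12 -> [-40, -40, 12]
idiv      -> [-40, -3]
iadd      -> [-43]
bipush -9 -> [-43, -9]

2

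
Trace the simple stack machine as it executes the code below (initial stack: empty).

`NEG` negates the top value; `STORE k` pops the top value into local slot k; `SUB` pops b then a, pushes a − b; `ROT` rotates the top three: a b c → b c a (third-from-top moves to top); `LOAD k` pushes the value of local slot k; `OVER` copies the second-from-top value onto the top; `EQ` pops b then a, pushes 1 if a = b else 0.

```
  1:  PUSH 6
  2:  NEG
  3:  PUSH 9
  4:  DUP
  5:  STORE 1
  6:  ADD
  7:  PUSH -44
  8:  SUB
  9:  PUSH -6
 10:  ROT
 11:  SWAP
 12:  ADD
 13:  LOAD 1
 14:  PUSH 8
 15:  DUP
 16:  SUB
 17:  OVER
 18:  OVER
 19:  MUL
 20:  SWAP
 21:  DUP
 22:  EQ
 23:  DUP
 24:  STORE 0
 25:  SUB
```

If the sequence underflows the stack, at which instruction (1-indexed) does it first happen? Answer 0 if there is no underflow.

PUSH 6   → 6
NEG      → -6
PUSH 9   → -6 9
DUP      → -6 9 9
STORE 1  → -6 9
ADD      → 3
PUSH -44 → 3 -44
SUB      → 47
PUSH -6  → 47 -6
ROT  — needs 3 operands, stack has 2 → underflow

10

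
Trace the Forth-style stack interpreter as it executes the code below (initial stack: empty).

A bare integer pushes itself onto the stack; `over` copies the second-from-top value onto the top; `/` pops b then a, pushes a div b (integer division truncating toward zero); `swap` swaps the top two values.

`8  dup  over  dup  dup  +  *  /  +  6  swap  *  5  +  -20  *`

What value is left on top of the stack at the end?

-1060

8    → 8
dup  → 8 8
over → 8 8 8
dup  → 8 8 8 8
dup  → 8 8 8 8 8
+    → 8 8 8 16
*    → 8 8 128
/    → 8 0
+    → 8
6    → 8 6
swap → 6 8
*    → 48
5    → 48 5
+    → 53
-20  → 53 -20
*    → -1060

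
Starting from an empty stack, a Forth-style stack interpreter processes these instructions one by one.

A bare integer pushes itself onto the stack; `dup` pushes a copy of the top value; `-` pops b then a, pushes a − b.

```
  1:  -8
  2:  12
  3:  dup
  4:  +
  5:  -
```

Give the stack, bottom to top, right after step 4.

[-8, 24]

-8   [-8]
12   [-8, 12]
dup  [-8, 12, 12]
+    [-8, 24]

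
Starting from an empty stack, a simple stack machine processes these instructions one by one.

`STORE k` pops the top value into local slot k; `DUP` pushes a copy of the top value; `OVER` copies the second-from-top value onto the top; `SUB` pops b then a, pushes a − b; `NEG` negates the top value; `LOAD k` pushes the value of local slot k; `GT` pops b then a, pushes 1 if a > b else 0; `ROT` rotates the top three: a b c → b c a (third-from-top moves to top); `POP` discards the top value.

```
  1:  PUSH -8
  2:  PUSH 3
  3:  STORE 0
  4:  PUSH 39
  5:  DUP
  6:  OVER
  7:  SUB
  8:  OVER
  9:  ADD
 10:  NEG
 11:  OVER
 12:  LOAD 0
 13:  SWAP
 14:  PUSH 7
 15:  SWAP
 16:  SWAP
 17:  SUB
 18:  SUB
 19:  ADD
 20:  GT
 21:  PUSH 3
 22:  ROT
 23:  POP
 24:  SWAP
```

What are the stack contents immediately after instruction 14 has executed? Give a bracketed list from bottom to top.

PUSH -8 → -8
PUSH 3  → -8 3
STORE 0 → -8
PUSH 39 → -8 39
DUP     → -8 39 39
OVER    → -8 39 39 39
SUB     → -8 39 0
OVER    → -8 39 0 39
ADD     → -8 39 39
NEG     → -8 39 -39
OVER    → -8 39 -39 39
LOAD 0  → -8 39 -39 39 3
SWAP    → -8 39 -39 3 39
PUSH 7  → -8 39 -39 3 39 7

[-8, 39, -39, 3, 39, 7]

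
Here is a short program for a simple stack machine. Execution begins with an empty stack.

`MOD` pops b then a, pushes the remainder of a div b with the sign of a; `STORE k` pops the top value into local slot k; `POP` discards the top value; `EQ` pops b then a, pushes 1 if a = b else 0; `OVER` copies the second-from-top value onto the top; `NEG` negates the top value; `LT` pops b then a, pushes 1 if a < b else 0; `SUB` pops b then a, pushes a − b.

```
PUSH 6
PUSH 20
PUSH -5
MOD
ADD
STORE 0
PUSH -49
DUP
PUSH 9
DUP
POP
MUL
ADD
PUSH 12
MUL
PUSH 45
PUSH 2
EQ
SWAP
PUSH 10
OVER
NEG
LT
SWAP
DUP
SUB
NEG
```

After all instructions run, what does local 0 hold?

6

PUSH 6   → 6
PUSH 20  → 6 20
PUSH -5  → 6 20 -5
MOD      → 6 0
ADD      → 6
STORE 0  → (empty)
PUSH -49 → -49
DUP      → -49 -49
PUSH 9   → -49 -49 9
DUP      → -49 -49 9 9
POP      → -49 -49 9
MUL      → -49 -441
ADD      → -490
PUSH 12  → -490 12
MUL      → -5880
PUSH 45  → -5880 45
PUSH 2   → -5880 45 2
EQ       → -5880 0
SWAP     → 0 -5880
PUSH 10  → 0 -5880 10
OVER     → 0 -5880 10 -5880
NEG      → 0 -5880 10 5880
LT       → 0 -5880 1
SWAP     → 0 1 -5880
DUP      → 0 1 -5880 -5880
SUB      → 0 1 0
NEG      → 0 1 0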